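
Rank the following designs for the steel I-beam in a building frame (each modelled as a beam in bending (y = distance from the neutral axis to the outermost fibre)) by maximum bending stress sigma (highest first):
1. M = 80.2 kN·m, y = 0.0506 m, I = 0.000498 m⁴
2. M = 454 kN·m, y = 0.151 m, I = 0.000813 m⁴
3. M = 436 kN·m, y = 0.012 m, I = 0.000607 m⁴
Model: a beam in bending (y = distance from the neutral axis to the outermost fibre), so sigma = (M·y) / I (SI units).
  Case 1: sigma = (80200 × 0.0506) / 0.000498 = 8.149 × 10⁶ Pa = 8.149 MPa
  Case 2: sigma = (454000 × 0.151) / 0.000813 = 8.432 × 10⁷ Pa = 84.32 MPa
  Case 3: sigma = (436000 × 0.012) / 0.000607 = 8.619 × 10⁶ Pa = 8.619 MPa
Ordering: 84.32 MPa (case 2) > 8.619 MPa (case 3) > 8.149 MPa (case 1)
Final answer: 2, 3, 1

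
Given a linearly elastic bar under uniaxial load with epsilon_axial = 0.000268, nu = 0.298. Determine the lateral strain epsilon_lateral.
Model: a linearly elastic bar under uniaxial load, so epsilon_lateral = -nu·epsilon_axial.
Substitute:
  epsilon_lateral = -(0.298 × 0.000268)
  epsilon_lateral = -7.986 × 10⁻⁵
Final answer: epsilon_lateral = -7.986 × 10⁻⁵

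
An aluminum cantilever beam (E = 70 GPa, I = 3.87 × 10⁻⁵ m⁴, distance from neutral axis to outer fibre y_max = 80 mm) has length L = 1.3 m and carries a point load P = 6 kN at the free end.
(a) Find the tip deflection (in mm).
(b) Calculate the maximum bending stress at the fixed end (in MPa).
(a) Tip deflection of a cantilever with an end point load: δ = P·L^3 / (3·E·I). Convert P = 6 kN = 6000 N, E = 70 GPa = 7 × 10¹⁰ Pa.
  δ = (6000 × 1.3^3) / (3 × (7 × 10¹⁰) × (3.87 × 10⁻⁵)) = 0.001622 m = 1.622 mm
(b) Maximum bending moment at the fixed end: M = P·L = 6000 × 1.3 = 7800 N·m. Convert y_max = 80 mm = 0.08 m.
  σ = M·y_max / I = (7800 × 0.08) / (3.87 × 10⁻⁵) = 1.612 × 10⁷ Pa = 16.12 MPa
Final answer: (a) δ = 1.622 mm, (b) σ = 16.12 MPa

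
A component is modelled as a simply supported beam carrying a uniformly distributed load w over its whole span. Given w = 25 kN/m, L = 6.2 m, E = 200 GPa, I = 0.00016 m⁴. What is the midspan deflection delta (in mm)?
Model: a simply supported beam carrying a uniformly distributed load w over its whole span, so delta = (5·w·L^4) / (384·E·I).
Convert to SI units:
  w = 25 kN/m = 25000 N/m
  E = 200 GPa = 2 × 10¹¹ Pa
Substitute:
  delta = (5 × 25000 × 6.2^4) / (384 × (2 × 10¹¹) × 0.00016)
  delta = 0.01503 m
Convert: delta = 0.01503 m = 15.03 mm
Final answer: delta = 15.03 mm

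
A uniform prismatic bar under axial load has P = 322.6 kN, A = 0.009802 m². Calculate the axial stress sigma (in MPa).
Model: a uniform prismatic bar under axial load, so sigma = P / A.
Convert to SI units:
  P = 322.6 kN = 322600 N
Substitute:
  sigma = 322600 / 0.009802
  sigma = 3.291 × 10⁷ Pa
Convert: sigma = 3.291 × 10⁷ Pa = 32.91 MPa
Final answer: sigma = 32.91 MPa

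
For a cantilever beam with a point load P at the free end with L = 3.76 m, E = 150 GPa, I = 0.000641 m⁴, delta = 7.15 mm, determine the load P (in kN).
Model: a cantilever beam with a point load P at the free end, so delta = (P·L^3) / (3·E·I).
Solve for P: P = (3·delta·E·I) / L^3.
Convert to SI units:
  E = 150 GPa = 1.5 × 10¹¹ Pa
  delta = 7.15 mm = 0.00715 m
Substitute:
  P = (3 × 0.00715 × (1.5 × 10¹¹) × 0.000641) / 3.76^3
  P = 38800 N
Convert: P = 38800 N = 38.8 kN
Final answer: P = 38.8 kN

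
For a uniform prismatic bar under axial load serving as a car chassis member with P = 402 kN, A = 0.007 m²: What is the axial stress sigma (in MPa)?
Model: a uniform prismatic bar under axial load, so sigma = P / A.
Convert to SI units:
  P = 402 kN = 402000 N
Substitute:
  sigma = 402000 / 0.007
  sigma = 5.743 × 10⁷ Pa
Convert: sigma = 5.743 × 10⁷ Pa = 57.43 MPa
Final answer: sigma = 57.43 MPa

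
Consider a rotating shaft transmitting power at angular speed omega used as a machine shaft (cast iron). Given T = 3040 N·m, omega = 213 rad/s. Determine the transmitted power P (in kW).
Model: a rotating shaft transmitting power at angular speed omega, so P = T·omega.
Substitute:
  P = 3040 × 213
  P = 647500 W
Convert: P = 647500 W = 647.5 kW
Final answer: P = 647.5 kW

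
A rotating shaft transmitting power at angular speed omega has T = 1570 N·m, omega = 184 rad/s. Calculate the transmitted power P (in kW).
Model: a rotating shaft transmitting power at angular speed omega, so P = T·omega.
Substitute:
  P = 1570 × 184
  P = 288900 W
Convert: P = 288900 W = 288.9 kW
Final answer: P = 288.9 kW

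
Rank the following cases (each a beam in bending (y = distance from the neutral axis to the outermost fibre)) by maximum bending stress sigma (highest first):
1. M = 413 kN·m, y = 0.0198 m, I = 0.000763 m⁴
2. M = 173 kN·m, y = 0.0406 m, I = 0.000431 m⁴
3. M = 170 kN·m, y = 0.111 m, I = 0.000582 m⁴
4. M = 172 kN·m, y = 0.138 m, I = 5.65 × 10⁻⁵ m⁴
Model: a beam in bending (y = distance from the neutral axis to the outermost fibre), so sigma = (M·y) / I (SI units).
  Case 1: sigma = (413000 × 0.0198) / 0.000763 = 1.072 × 10⁷ Pa = 10.72 MPa
  Case 2: sigma = (173000 × 0.0406) / 0.000431 = 1.63 × 10⁷ Pa = 16.3 MPa
  Case 3: sigma = (170000 × 0.111) / 0.000582 = 3.242 × 10⁷ Pa = 32.42 MPa
  Case 4: sigma = (172000 × 0.138) / (5.65 × 10⁻⁵) = 4.201 × 10⁸ Pa = 420.1 MPa
Ordering: 420.1 MPa (case 4) > 32.42 MPa (case 3) > 16.3 MPa (case 2) > 10.72 MPa (case 1)
Final answer: 4, 3, 2, 1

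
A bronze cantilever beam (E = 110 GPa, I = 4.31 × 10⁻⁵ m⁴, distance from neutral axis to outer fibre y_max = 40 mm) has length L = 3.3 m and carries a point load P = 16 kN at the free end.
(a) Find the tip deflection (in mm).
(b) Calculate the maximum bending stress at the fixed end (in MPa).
(a) Tip deflection of a cantilever with an end point load: δ = P·L^3 / (3·E·I). Convert P = 16 kN = 16000 N, E = 110 GPa = 1.1 × 10¹¹ Pa.
  δ = (16000 × 3.3^3) / (3 × (1.1 × 10¹¹) × (4.31 × 10⁻⁵)) = 0.04043 m = 40.43 mm
(b) Maximum bending moment at the fixed end: M = P·L = 16000 × 3.3 = 52800 N·m. Convert y_max = 40 mm = 0.04 m.
  σ = M·y_max / I = (52800 × 0.04) / (4.31 × 10⁻⁵) = 4.9 × 10⁷ Pa = 49 MPa
Final answer: (a) δ = 40.43 mm, (b) σ = 49 MPa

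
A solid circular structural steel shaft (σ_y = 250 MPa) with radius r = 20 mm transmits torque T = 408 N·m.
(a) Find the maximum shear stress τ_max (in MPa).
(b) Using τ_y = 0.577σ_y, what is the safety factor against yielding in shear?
(a) For a solid circular shaft, τ_max = T·r/J with J = π·r^4/2, i.e. τ_max = 2·T / (π·r^3). Convert r = 20 mm = 0.02 m.
  τ_max = (2 × 408) / (π × 0.02^3) = 3.247 × 10⁷ Pa = 32.47 MPa
(b) τ_y = 0.577 × 250 = 144.25 MPa
  SF = τ_y/τ_max = 144.25 / 32.47 = 4.443
Final answer: (a) τ_max = 32.47 MPa, (b) SF = 4.443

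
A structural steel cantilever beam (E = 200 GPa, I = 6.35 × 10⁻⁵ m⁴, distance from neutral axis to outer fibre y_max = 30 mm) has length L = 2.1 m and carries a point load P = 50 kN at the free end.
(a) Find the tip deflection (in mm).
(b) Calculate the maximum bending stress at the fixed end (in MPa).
(a) Tip deflection of a cantilever with an end point load: δ = P·L^3 / (3·E·I). Convert P = 50 kN = 50000 N, E = 200 GPa = 2 × 10¹¹ Pa.
  δ = (50000 × 2.1^3) / (3 × (2 × 10¹¹) × (6.35 × 10⁻⁵)) = 0.01215 m = 12.15 mm
(b) Maximum bending moment at the fixed end: M = P·L = 50000 × 2.1 = 105000 N·m. Convert y_max = 30 mm = 0.03 m.
  σ = M·y_max / I = (105000 × 0.03) / (6.35 × 10⁻⁵) = 4.961 × 10⁷ Pa = 49.61 MPa
Final answer: (a) δ = 12.15 mm, (b) σ = 49.61 MPa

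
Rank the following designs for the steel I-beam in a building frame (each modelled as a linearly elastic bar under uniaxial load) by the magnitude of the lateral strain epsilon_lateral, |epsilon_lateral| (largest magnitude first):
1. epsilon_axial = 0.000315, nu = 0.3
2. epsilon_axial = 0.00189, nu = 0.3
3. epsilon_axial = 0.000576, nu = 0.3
Model: a linearly elastic bar under uniaxial load, so epsilon_lateral = -nu·epsilon_axial (SI units).
  Case 1: epsilon_lateral = -(0.3 × 0.000315) = -9.45 × 10⁻⁵
  Case 2: epsilon_lateral = -(0.3 × 0.00189) = -0.000567
  Case 3: epsilon_lateral = -(0.3 × 0.000576) = -0.0001728
Ordering by |epsilon_lateral|: 0.000567 (case 2) > 0.0001728 (case 3) > 9.45 × 10⁻⁵ (case 1)
Final answer: 2, 3, 1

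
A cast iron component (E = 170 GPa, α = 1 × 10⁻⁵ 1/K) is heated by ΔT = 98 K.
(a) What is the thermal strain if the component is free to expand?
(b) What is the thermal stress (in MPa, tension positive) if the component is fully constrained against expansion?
(a) Free thermal strain ε_th = α·ΔT = (1 × 10⁻⁵) × 98 = 0.00098
(b) Fully constrained, the expansion is suppressed, so σ = -E·α·ΔT. Convert E = 170 GPa = 1.7 × 10¹¹ Pa.
  σ = -(1.7 × 10¹¹) × (1 × 10⁻⁵) × 98 = -1.666 × 10⁸ Pa = -166.6 MPa (compressive)
Final answer: (a) ε_th = 0.00098, (b) σ = -166.6 MPa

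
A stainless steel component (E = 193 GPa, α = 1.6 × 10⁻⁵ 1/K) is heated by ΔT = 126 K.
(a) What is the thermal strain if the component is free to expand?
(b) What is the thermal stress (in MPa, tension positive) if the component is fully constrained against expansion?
(a) Free thermal strain ε_th = α·ΔT = (1.6 × 10⁻⁵) × 126 = 0.002016
(b) Fully constrained, the expansion is suppressed, so σ = -E·α·ΔT. Convert E = 193 GPa = 1.93 × 10¹¹ Pa.
  σ = -(1.93 × 10¹¹) × (1.6 × 10⁻⁵) × 126 = -3.891 × 10⁸ Pa = -389.1 MPa (compressive)
Final answer: (a) ε_th = 0.002016, (b) σ = -389.1 MPa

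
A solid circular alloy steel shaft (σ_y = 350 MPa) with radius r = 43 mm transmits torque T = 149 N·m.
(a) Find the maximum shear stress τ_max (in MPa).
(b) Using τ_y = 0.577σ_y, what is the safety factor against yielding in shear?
(a) For a solid circular shaft, τ_max = T·r/J with J = π·r^4/2, i.e. τ_max = 2·T / (π·r^3). Convert r = 43 mm = 0.043 m.
  τ_max = (2 × 149) / (π × 0.043^3) = 1.193 × 10⁶ Pa = 1.193 MPa
(b) τ_y = 0.577 × 350 = 201.95 MPa
  SF = τ_y/τ_max = 201.95 / 1.193 = 169.3
Final answer: (a) τ_max = 1.193 MPa, (b) SF = 169.3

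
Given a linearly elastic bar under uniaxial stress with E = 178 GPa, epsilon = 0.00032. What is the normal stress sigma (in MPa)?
Model: a linearly elastic bar under uniaxial stress, so sigma = E·epsilon.
Convert to SI units:
  E = 178 GPa = 1.78 × 10¹¹ Pa
Substitute:
  sigma = (1.78 × 10¹¹) × 0.00032
  sigma = 5.696 × 10⁷ Pa
Convert: sigma = 5.696 × 10⁷ Pa = 56.96 MPa
Final answer: sigma = 56.96 MPa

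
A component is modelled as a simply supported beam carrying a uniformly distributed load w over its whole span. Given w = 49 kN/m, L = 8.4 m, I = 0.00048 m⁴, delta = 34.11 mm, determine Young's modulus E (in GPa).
Model: a simply supported beam carrying a uniformly distributed load w over its whole span, so delta = (5·w·L^4) / (384·E·I).
Solve for E: E = (5·w·L^4) / (384·delta·I).
Convert to SI units:
  w = 49 kN/m = 49000 N/m
  delta = 34.11 mm = 0.03411 m
Substitute:
  E = (5 × 49000 × 8.4^4) / (384 × 0.03411 × 0.00048)
  E = 1.94 × 10¹¹ Pa
Convert: E = 1.94 × 10¹¹ Pa = 194 GPa
Final answer: E = 194 GPa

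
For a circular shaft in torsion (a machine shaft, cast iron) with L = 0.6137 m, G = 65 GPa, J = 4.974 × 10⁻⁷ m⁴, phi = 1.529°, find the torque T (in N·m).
Model: a circular shaft in torsion, so phi = (T·L) / (G·J).
Solve for T: T = (phi·G·J) / L.
Convert to SI units:
  G = 65 GPa = 6.5 × 10¹⁰ Pa
  phi = 1.529° = 0.02669 rad
Substitute:
  T = (0.02669 × (6.5 × 10¹⁰) × (4.974 × 10⁻⁷)) / 0.6137
  T = 1406 N·m
Final answer: T = 1406 N·m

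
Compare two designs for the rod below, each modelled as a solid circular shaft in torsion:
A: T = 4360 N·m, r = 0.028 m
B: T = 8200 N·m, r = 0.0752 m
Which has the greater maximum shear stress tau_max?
Model: a solid circular shaft in torsion, so tau_max = (2·T) / (π·r^3) (SI units).
  A: tau_max = (2 × 4360) / (π × 0.028^3) = 1.264 × 10⁸ Pa = 126.4 MPa
  B: tau_max = (2 × 8200) / (π × 0.0752^3) = 1.228 × 10⁷ Pa = 12.28 MPa
126.4 MPa > 12.28 MPa, so A is larger.
Final answer: A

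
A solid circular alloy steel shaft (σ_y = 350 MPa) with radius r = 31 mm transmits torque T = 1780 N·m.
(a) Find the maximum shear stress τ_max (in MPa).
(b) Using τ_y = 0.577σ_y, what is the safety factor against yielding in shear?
(a) For a solid circular shaft, τ_max = T·r/J with J = π·r^4/2, i.e. τ_max = 2·T / (π·r^3). Convert r = 31 mm = 0.031 m.
  τ_max = (2 × 1780) / (π × 0.031^3) = 3.804 × 10⁷ Pa = 38.04 MPa
(b) τ_y = 0.577 × 350 = 201.95 MPa
  SF = τ_y/τ_max = 201.95 / 38.04 = 5.309
Final answer: (a) τ_max = 38.04 MPa, (b) SF = 5.309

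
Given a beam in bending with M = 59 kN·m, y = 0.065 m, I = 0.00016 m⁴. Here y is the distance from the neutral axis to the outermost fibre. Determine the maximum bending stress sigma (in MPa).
Model: a beam in bending, so sigma = (M·y) / I.
Convert to SI units:
  M = 59 kN·m = 59000 N·m
Substitute:
  sigma = (59000 × 0.065) / 0.00016
  sigma = 2.397 × 10⁷ Pa
Convert: sigma = 2.397 × 10⁷ Pa = 23.97 MPa
Final answer: sigma = 23.97 MPa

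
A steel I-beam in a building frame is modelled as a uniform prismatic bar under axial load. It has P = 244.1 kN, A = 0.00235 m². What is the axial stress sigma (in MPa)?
Model: a uniform prismatic bar under axial load, so sigma = P / A.
Convert to SI units:
  P = 244.1 kN = 244100 N
Substitute:
  sigma = 244100 / 0.00235
  sigma = 1.039 × 10⁸ Pa
Convert: sigma = 1.039 × 10⁸ Pa = 103.9 MPa
Final answer: sigma = 103.9 MPa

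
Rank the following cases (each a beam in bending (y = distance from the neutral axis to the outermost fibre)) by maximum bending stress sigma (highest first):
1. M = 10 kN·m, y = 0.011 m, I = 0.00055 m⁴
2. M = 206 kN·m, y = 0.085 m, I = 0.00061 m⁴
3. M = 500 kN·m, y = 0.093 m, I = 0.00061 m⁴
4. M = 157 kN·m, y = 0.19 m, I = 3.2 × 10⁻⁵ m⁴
Model: a beam in bending (y = distance from the neutral axis to the outermost fibre), so sigma = (M·y) / I (SI units).
  Case 1: sigma = (10000 × 0.011) / 0.00055 = 200000 Pa = 0.2 MPa
  Case 2: sigma = (206000 × 0.085) / 0.00061 = 2.87 × 10⁷ Pa = 28.7 MPa
  Case 3: sigma = (500000 × 0.093) / 0.00061 = 7.623 × 10⁷ Pa = 76.23 MPa
  Case 4: sigma = (157000 × 0.19) / (3.2 × 10⁻⁵) = 9.322 × 10⁸ Pa = 932.2 MPa
Ordering: 932.2 MPa (case 4) > 76.23 MPa (case 3) > 28.7 MPa (case 2) > 0.2 MPa (case 1)
Final answer: 4, 3, 2, 1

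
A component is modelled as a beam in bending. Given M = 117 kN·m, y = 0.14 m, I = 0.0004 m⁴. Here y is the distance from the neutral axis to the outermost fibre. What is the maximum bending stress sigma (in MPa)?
Model: a beam in bending, so sigma = (M·y) / I.
Convert to SI units:
  M = 117 kN·m = 117000 N·m
Substitute:
  sigma = (117000 × 0.14) / 0.0004
  sigma = 4.095 × 10⁷ Pa
Convert: sigma = 4.095 × 10⁷ Pa = 40.95 MPa
Final answer: sigma = 40.95 MPa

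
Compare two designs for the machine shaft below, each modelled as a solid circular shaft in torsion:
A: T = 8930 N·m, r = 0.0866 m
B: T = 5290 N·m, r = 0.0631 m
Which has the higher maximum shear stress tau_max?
Model: a solid circular shaft in torsion, so tau_max = (2·T) / (π·r^3) (SI units).
  A: tau_max = (2 × 8930) / (π × 0.0866^3) = 8.753 × 10⁶ Pa = 8.753 MPa
  B: tau_max = (2 × 5290) / (π × 0.0631^3) = 1.34 × 10⁷ Pa = 13.4 MPa
13.4 MPa > 8.753 MPa, so B is larger.
Final answer: B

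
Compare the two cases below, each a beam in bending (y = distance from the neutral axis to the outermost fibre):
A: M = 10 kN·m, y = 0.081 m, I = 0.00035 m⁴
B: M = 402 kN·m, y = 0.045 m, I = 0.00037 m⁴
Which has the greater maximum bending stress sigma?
Model: a beam in bending (y = distance from the neutral axis to the outermost fibre), so sigma = (M·y) / I (SI units).
  A: sigma = (10000 × 0.081) / 0.00035 = 2.314 × 10⁶ Pa = 2.314 MPa
  B: sigma = (402000 × 0.045) / 0.00037 = 4.889 × 10⁷ Pa = 48.89 MPa
48.89 MPa > 2.314 MPa, so B is larger.
Final answer: B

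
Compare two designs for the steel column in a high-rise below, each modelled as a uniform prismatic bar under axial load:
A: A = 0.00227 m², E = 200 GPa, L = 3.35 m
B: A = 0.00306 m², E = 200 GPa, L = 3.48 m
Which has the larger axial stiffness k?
Model: a uniform prismatic bar under axial load, so k = (A·E) / L (SI units).
  A: k = (0.00227 × (2 × 10¹¹)) / 3.35 = 1.355 × 10⁸ N/m = 135.5 MN/m
  B: k = (0.00306 × (2 × 10¹¹)) / 3.48 = 1.759 × 10⁸ N/m = 175.9 MN/m
175.9 MN/m > 135.5 MN/m, so B is larger.
Final answer: B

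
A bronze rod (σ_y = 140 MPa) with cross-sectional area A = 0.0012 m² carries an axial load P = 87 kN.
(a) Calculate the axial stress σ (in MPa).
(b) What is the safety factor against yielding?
(a) Axial stress σ = P/A. Convert P = 87 kN = 87000 N.
  σ = 87000 / 0.0012 = 7.25 × 10⁷ Pa = 72.5 MPa
(b) Safety factor SF = σ_y/σ = 140 / 72.5 = 1.931
Final answer: (a) σ = 72.5 MPa, (b) SF = 1.931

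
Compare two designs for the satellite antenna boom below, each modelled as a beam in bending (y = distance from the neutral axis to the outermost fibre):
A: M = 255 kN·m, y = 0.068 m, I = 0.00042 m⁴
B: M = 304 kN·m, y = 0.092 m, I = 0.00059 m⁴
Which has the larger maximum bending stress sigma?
Model: a beam in bending (y = distance from the neutral axis to the outermost fibre), so sigma = (M·y) / I (SI units).
  A: sigma = (255000 × 0.068) / 0.00042 = 4.129 × 10⁷ Pa = 41.29 MPa
  B: sigma = (304000 × 0.092) / 0.00059 = 4.74 × 10⁷ Pa = 47.4 MPa
47.4 MPa > 41.29 MPa, so B is larger.
Final answer: B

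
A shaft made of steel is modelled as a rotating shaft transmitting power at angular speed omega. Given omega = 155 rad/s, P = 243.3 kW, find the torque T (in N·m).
Model: a rotating shaft transmitting power at angular speed omega, so P = T·omega.
Solve for T: T = P / omega.
Convert to SI units:
  P = 243.3 kW = 243300 W
Substitute:
  T = 243300 / 155
  T = 1570 N·m
Final answer: T = 1570 N·m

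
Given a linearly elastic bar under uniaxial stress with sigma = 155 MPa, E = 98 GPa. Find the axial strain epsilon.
Model: a linearly elastic bar under uniaxial stress, so epsilon = sigma / E.
Convert to SI units:
  sigma = 155 MPa = 1.55 × 10⁸ Pa
  E = 98 GPa = 9.8 × 10¹⁰ Pa
Substitute:
  epsilon = (1.55 × 10⁸) / (9.8 × 10¹⁰)
  epsilon = 0.001582
Final answer: epsilon = 0.001582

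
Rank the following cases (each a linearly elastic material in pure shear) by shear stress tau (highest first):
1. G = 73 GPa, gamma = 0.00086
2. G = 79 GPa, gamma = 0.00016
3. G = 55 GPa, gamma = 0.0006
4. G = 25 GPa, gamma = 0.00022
Model: a linearly elastic material in pure shear, so tau = G·gamma (SI units).
  Case 1: tau = (7.3 × 10¹⁰) × 0.00086 = 6.278 × 10⁷ Pa = 62.78 MPa
  Case 2: tau = (7.9 × 10¹⁰) × 0.00016 = 1.264 × 10⁷ Pa = 12.64 MPa
  Case 3: tau = (5.5 × 10¹⁰) × 0.0006 = 3.3 × 10⁷ Pa = 33 MPa
  Case 4: tau = (2.5 × 10¹⁰) × 0.00022 = 5.5 × 10⁶ Pa = 5.5 MPa
Ordering: 62.78 MPa (case 1) > 33 MPa (case 3) > 12.64 MPa (case 2) > 5.5 MPa (case 4)
Final answer: 1, 3, 2, 4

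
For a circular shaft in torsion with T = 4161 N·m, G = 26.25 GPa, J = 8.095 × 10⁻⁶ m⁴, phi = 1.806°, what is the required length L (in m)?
Model: a circular shaft in torsion, so phi = (T·L) / (G·J).
Solve for L: L = (phi·G·J) / T.
Convert to SI units:
  G = 26.25 GPa = 2.625 × 10¹⁰ Pa
  phi = 1.806° = 0.03152 rad
Substitute:
  L = (0.03152 × (2.625 × 10¹⁰) × (8.095 × 10⁻⁶)) / 4161
  L = 1.61 m
Final answer: L = 1.61 m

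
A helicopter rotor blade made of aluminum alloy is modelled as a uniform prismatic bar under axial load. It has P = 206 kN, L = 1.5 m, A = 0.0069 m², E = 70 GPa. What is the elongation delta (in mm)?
Model: a uniform prismatic bar under axial load, so delta = (P·L) / (A·E).
Convert to SI units:
  P = 206 kN = 206000 N
  E = 70 GPa = 7 × 10¹⁰ Pa
Substitute:
  delta = (206000 × 1.5) / (0.0069 × (7 × 10¹⁰))
  delta = 0.0006398 m
Convert: delta = 0.0006398 m = 0.6398 mm
Final answer: delta = 0.6398 mm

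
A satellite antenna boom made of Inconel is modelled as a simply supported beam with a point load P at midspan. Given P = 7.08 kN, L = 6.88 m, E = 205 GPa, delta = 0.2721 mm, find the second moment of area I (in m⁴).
Model: a simply supported beam with a point load P at midspan, so delta = (P·L^3) / (48·E·I).
Solve for I: I = (P·L^3) / (48·delta·E).
Convert to SI units:
  P = 7.08 kN = 7080 N
  E = 205 GPa = 2.05 × 10¹¹ Pa
  delta = 0.2721 mm = 0.0002721 m
Substitute:
  I = (7080 × 6.88^3) / (48 × 0.0002721 × (2.05 × 10¹¹))
  I = 0.0008611 m⁴
Final answer: I = 0.0008611 m⁴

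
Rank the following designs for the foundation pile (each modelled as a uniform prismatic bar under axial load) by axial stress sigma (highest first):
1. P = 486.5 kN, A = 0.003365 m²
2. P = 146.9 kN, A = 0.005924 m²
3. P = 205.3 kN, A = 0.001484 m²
Model: a uniform prismatic bar under axial load, so sigma = P / A (SI units).
  Case 1: sigma = 486500 / 0.003365 = 1.446 × 10⁸ Pa = 144.6 MPa
  Case 2: sigma = 146900 / 0.005924 = 2.48 × 10⁷ Pa = 24.8 MPa
  Case 3: sigma = 205300 / 0.001484 = 1.383 × 10⁸ Pa = 138.3 MPa
Ordering: 144.6 MPa (case 1) > 138.3 MPa (case 3) > 24.8 MPa (case 2)
Final answer: 1, 3, 2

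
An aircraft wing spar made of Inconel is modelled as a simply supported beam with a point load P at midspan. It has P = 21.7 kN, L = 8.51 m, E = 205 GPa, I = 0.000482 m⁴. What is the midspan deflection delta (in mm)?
Model: a simply supported beam with a point load P at midspan, so delta = (P·L^3) / (48·E·I).
Convert to SI units:
  P = 21.7 kN = 21700 N
  E = 205 GPa = 2.05 × 10¹¹ Pa
Substitute:
  delta = (21700 × 8.51^3) / (48 × (2.05 × 10¹¹) × 0.000482)
  delta = 0.00282 m
Convert: delta = 0.00282 m = 2.82 mm
Final answer: delta = 2.82 mm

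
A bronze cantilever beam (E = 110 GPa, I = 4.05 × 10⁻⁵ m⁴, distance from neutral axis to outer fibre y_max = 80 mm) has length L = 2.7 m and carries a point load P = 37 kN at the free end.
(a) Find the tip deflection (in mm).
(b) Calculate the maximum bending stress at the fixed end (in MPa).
(a) Tip deflection of a cantilever with an end point load: δ = P·L^3 / (3·E·I). Convert P = 37 kN = 37000 N, E = 110 GPa = 1.1 × 10¹¹ Pa.
  δ = (37000 × 2.7^3) / (3 × (1.1 × 10¹¹) × (4.05 × 10⁻⁵)) = 0.05449 m = 54.49 mm
(b) Maximum bending moment at the fixed end: M = P·L = 37000 × 2.7 = 99900 N·m. Convert y_max = 80 mm = 0.08 m.
  σ = M·y_max / I = (99900 × 0.08) / (4.05 × 10⁻⁵) = 1.973 × 10⁸ Pa = 197.3 MPa
Final answer: (a) δ = 54.49 mm, (b) σ = 197.3 MPa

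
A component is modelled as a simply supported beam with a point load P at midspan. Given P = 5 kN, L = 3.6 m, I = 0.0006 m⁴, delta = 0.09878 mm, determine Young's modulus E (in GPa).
Model: a simply supported beam with a point load P at midspan, so delta = (P·L^3) / (48·E·I).
Solve for E: E = (P·L^3) / (48·delta·I).
Convert to SI units:
  P = 5 kN = 5000 N
  delta = 0.09878 mm = 9.878 × 10⁻⁵ m
Substitute:
  E = (5000 × 3.6^3) / (48 × (9.878 × 10⁻⁵) × 0.0006)
  E = 8.2 × 10¹⁰ Pa
Convert: E = 8.2 × 10¹⁰ Pa = 82 GPa
Final answer: E = 82 GPa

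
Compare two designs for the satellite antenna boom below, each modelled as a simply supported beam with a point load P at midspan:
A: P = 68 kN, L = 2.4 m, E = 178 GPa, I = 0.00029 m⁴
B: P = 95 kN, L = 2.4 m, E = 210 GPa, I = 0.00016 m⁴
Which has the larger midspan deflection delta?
Model: a simply supported beam with a point load P at midspan, so delta = (P·L^3) / (48·E·I) (SI units).
  A: delta = (68000 × 2.4^3) / (48 × (1.78 × 10¹¹) × 0.00029) = 0.0003794 m = 0.3794 mm
  B: delta = (95000 × 2.4^3) / (48 × (2.1 × 10¹¹) × 0.00016) = 0.0008143 m = 0.8143 mm
0.8143 mm > 0.3794 mm, so B is larger.
Final answer: B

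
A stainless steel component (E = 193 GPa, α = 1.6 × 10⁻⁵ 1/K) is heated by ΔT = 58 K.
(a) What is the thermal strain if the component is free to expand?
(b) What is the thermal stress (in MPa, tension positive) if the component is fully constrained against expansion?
(a) Free thermal strain ε_th = α·ΔT = (1.6 × 10⁻⁵) × 58 = 0.000928
(b) Fully constrained, the expansion is suppressed, so σ = -E·α·ΔT. Convert E = 193 GPa = 1.93 × 10¹¹ Pa.
  σ = -(1.93 × 10¹¹) × (1.6 × 10⁻⁵) × 58 = -1.791 × 10⁸ Pa = -179.1 MPa (compressive)
Final answer: (a) ε_th = 0.000928, (b) σ = -179.1 MPa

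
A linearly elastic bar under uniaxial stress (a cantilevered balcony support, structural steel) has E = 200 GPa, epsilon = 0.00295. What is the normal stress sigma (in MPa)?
Model: a linearly elastic bar under uniaxial stress, so sigma = E·epsilon.
Convert to SI units:
  E = 200 GPa = 2 × 10¹¹ Pa
Substitute:
  sigma = (2 × 10¹¹) × 0.00295
  sigma = 5.9 × 10⁸ Pa
Convert: sigma = 5.9 × 10⁸ Pa = 590 MPa
Final answer: sigma = 590 MPa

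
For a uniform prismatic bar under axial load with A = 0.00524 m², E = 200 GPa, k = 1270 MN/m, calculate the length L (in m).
Model: a uniform prismatic bar under axial load, so k = (A·E) / L.
Solve for L: L = (A·E) / k.
Convert to SI units:
  E = 200 GPa = 2 × 10¹¹ Pa
  k = 1270 MN/m = 1.27 × 10⁹ N/m
Substitute:
  L = (0.00524 × (2 × 10¹¹)) / (1.27 × 10⁹)
  L = 0.8252 m
Final answer: L = 0.8252 m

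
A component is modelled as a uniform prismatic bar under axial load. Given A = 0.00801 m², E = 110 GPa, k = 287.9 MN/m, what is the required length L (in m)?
Model: a uniform prismatic bar under axial load, so k = (A·E) / L.
Solve for L: L = (A·E) / k.
Convert to SI units:
  E = 110 GPa = 1.1 × 10¹¹ Pa
  k = 287.9 MN/m = 2.879 × 10⁸ N/m
Substitute:
  L = (0.00801 × (1.1 × 10¹¹)) / (2.879 × 10⁸)
  L = 3.06 m
Final answer: L = 3.06 m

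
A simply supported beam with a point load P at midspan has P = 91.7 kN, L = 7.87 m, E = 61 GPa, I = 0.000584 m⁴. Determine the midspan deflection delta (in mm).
Model: a simply supported beam with a point load P at midspan, so delta = (P·L^3) / (48·E·I).
Convert to SI units:
  P = 91.7 kN = 91700 N
  E = 61 GPa = 6.1 × 10¹⁰ Pa
Substitute:
  delta = (91700 × 7.87^3) / (48 × (6.1 × 10¹⁰) × 0.000584)
  delta = 0.02614 m
Convert: delta = 0.02614 m = 26.14 mm
Final answer: delta = 26.14 mm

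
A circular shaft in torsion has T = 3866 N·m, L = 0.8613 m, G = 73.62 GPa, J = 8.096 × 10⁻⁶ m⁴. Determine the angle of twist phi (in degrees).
Model: a circular shaft in torsion, so phi = (T·L) / (G·J).
Convert to SI units:
  G = 73.62 GPa = 7.362 × 10¹⁰ Pa
Substitute:
  phi = (3866 × 0.8613) / ((7.362 × 10¹⁰) × (8.096 × 10⁻⁶))
  phi = 0.005587 rad
Convert to degrees: phi = 0.005587 × 180/π = 0.3201°
Final answer: phi = 0.3201°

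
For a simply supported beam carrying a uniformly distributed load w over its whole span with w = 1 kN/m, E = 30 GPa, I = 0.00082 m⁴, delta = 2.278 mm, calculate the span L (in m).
Model: a simply supported beam carrying a uniformly distributed load w over its whole span, so delta = (5·w·L^4) / (384·E·I).
Solve for L: L = ((384·delta·E·I) / (5·w))^(1/4).
Convert to SI units:
  w = 1 kN/m = 1000 N/m
  E = 30 GPa = 3 × 10¹⁰ Pa
  delta = 2.278 mm = 0.002278 m
Substitute:
  L = ((384 × 0.002278 × (3 × 10¹⁰) × 0.00082) / (5 × 1000))^(1/4)
  L = 8.1 m
Final answer: L = 8.1 m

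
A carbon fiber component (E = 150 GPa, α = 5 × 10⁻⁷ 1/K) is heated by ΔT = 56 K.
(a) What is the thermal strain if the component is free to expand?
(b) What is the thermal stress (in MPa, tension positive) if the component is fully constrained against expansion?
(a) Free thermal strain ε_th = α·ΔT = (5 × 10⁻⁷) × 56 = 2.8 × 10⁻⁵
(b) Fully constrained, the expansion is suppressed, so σ = -E·α·ΔT. Convert E = 150 GPa = 1.5 × 10¹¹ Pa.
  σ = -(1.5 × 10¹¹) × (5 × 10⁻⁷) × 56 = -4.2 × 10⁶ Pa = -4.2 MPa (compressive)
Final answer: (a) ε_th = 2.8 × 10⁻⁵, (b) σ = -4.2 MPa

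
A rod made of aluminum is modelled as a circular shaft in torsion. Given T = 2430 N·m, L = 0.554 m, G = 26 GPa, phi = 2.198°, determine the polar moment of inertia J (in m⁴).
Model: a circular shaft in torsion, so phi = (T·L) / (G·J).
Solve for J: J = (T·L) / (phi·G).
Convert to SI units:
  G = 26 GPa = 2.6 × 10¹⁰ Pa
  phi = 2.198° = 0.03836 rad
Substitute:
  J = (2430 × 0.554) / (0.03836 × (2.6 × 10¹⁰))
  J = 1.35 × 10⁻⁶ m⁴
Final answer: J = 1.35 × 10⁻⁶ m⁴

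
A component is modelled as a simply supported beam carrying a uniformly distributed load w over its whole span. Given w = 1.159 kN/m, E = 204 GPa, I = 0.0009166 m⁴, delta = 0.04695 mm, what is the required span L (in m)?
Model: a simply supported beam carrying a uniformly distributed load w over its whole span, so delta = (5·w·L^4) / (384·E·I).
Solve for L: L = ((384·delta·E·I) / (5·w))^(1/4).
Convert to SI units:
  w = 1.159 kN/m = 1159 N/m
  E = 204 GPa = 2.04 × 10¹¹ Pa
  delta = 0.04695 mm = 4.695 × 10⁻⁵ m
Substitute:
  L = ((384 × (4.695 × 10⁻⁵) × (2.04 × 10¹¹) × 0.0009166) / (5 × 1159))^(1/4)
  L = 4.911 m
Final answer: L = 4.911 m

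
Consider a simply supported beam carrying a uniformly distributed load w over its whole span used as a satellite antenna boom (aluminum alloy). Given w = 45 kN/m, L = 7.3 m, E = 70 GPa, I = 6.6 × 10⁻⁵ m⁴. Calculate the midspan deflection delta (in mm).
Model: a simply supported beam carrying a uniformly distributed load w over its whole span, so delta = (5·w·L^4) / (384·E·I).
Convert to SI units:
  w = 45 kN/m = 45000 N/m
  E = 70 GPa = 7 × 10¹⁰ Pa
Substitute:
  delta = (5 × 45000 × 7.3^4) / (384 × (7 × 10¹⁰) × (6.6 × 10⁻⁵))
  delta = 0.3602 m
Convert: delta = 0.3602 m = 360.2 mm
Final answer: delta = 360.2 mm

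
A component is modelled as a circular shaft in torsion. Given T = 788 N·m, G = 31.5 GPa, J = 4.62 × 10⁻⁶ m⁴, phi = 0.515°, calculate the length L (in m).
Model: a circular shaft in torsion, so phi = (T·L) / (G·J).
Solve for L: L = (phi·G·J) / T.
Convert to SI units:
  G = 31.5 GPa = 3.15 × 10¹⁰ Pa
  phi = 0.515° = 0.008988 rad
Substitute:
  L = (0.008988 × (3.15 × 10¹⁰) × (4.62 × 10⁻⁶)) / 788
  L = 1.66 m
Final answer: L = 1.66 m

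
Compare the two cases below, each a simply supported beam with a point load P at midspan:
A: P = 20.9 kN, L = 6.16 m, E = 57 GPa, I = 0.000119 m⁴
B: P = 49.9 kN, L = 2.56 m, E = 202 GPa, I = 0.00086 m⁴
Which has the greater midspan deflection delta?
Model: a simply supported beam with a point load P at midspan, so delta = (P·L^3) / (48·E·I) (SI units).
  A: delta = (20900 × 6.16^3) / (48 × (5.7 × 10¹⁰) × 0.000119) = 0.015 m = 15 mm
  B: delta = (49900 × 2.56^3) / (48 × (2.02 × 10¹¹) × 0.00086) = 0.0001004 m = 0.1004 mm
15 mm > 0.1004 mm, so A is larger.
Final answer: A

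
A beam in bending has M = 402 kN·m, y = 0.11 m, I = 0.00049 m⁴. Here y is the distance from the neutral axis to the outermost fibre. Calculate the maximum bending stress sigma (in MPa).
Model: a beam in bending, so sigma = (M·y) / I.
Convert to SI units:
  M = 402 kN·m = 402000 N·m
Substitute:
  sigma = (402000 × 0.11) / 0.00049
  sigma = 9.024 × 10⁷ Pa
Convert: sigma = 9.024 × 10⁷ Pa = 90.24 MPa
Final answer: sigma = 90.24 MPa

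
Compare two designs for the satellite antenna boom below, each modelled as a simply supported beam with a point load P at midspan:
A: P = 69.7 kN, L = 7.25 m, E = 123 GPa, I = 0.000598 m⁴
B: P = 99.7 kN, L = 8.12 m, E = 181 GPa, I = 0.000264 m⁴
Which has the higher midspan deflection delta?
Model: a simply supported beam with a point load P at midspan, so delta = (P·L^3) / (48·E·I) (SI units).
  A: delta = (69700 × 7.25^3) / (48 × (1.23 × 10¹¹) × 0.000598) = 0.007523 m = 7.523 mm
  B: delta = (99700 × 8.12^3) / (48 × (1.81 × 10¹¹) × 0.000264) = 0.02327 m = 23.27 mm
23.27 mm > 7.523 mm, so B is larger.
Final answer: B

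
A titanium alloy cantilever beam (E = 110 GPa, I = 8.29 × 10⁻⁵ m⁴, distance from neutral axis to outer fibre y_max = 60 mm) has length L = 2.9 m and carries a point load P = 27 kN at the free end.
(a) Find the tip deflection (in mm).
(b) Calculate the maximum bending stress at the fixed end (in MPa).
(a) Tip deflection of a cantilever with an end point load: δ = P·L^3 / (3·E·I). Convert P = 27 kN = 27000 N, E = 110 GPa = 1.1 × 10¹¹ Pa.
  δ = (27000 × 2.9^3) / (3 × (1.1 × 10¹¹) × (8.29 × 10⁻⁵)) = 0.02407 m = 24.07 mm
(b) Maximum bending moment at the fixed end: M = P·L = 27000 × 2.9 = 78300 N·m. Convert y_max = 60 mm = 0.06 m.
  σ = M·y_max / I = (78300 × 0.06) / (8.29 × 10⁻⁵) = 5.667 × 10⁷ Pa = 56.67 MPa
Final answer: (a) δ = 24.07 mm, (b) σ = 56.67 MPa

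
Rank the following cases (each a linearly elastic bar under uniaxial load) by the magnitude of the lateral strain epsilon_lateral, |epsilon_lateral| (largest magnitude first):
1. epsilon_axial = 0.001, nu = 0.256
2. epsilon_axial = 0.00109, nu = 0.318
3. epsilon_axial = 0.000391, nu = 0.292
Model: a linearly elastic bar under uniaxial load, so epsilon_lateral = -nu·epsilon_axial (SI units).
  Case 1: epsilon_lateral = -(0.256 × 0.001) = -0.000256
  Case 2: epsilon_lateral = -(0.318 × 0.00109) = -0.0003466
  Case 3: epsilon_lateral = -(0.292 × 0.000391) = -0.0001142
Ordering by |epsilon_lateral|: 0.0003466 (case 2) > 0.000256 (case 1) > 0.0001142 (case 3)
Final answer: 2, 1, 3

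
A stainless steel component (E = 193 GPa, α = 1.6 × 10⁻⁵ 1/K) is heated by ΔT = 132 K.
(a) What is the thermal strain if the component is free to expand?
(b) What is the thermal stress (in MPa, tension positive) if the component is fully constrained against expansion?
(a) Free thermal strain ε_th = α·ΔT = (1.6 × 10⁻⁵) × 132 = 0.002112
(b) Fully constrained, the expansion is suppressed, so σ = -E·α·ΔT. Convert E = 193 GPa = 1.93 × 10¹¹ Pa.
  σ = -(1.93 × 10¹¹) × (1.6 × 10⁻⁵) × 132 = -4.076 × 10⁸ Pa = -407.6 MPa (compressive)
Final answer: (a) ε_th = 0.002112, (b) σ = -407.6 MPa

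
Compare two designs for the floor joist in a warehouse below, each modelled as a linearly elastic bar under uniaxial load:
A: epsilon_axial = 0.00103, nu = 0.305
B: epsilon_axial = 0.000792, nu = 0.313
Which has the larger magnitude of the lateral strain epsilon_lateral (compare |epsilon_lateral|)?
Model: a linearly elastic bar under uniaxial load, so epsilon_lateral = -nu·epsilon_axial (SI units).
  A: epsilon_lateral = -(0.305 × 0.00103) = -0.0003142
  B: epsilon_lateral = -(0.313 × 0.000792) = -0.0002479
|epsilon_lateral|: A = 0.0003142, B = 0.0002479, so A is larger in magnitude.
Final answer: A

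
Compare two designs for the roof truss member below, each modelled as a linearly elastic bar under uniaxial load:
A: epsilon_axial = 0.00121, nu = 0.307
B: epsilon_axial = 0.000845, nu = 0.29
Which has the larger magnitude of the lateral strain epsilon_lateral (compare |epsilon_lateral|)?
Model: a linearly elastic bar under uniaxial load, so epsilon_lateral = -nu·epsilon_axial (SI units).
  A: epsilon_lateral = -(0.307 × 0.00121) = -0.0003715
  B: epsilon_lateral = -(0.29 × 0.000845) = -0.0002451
|epsilon_lateral|: A = 0.0003715, B = 0.0002451, so A is larger in magnitude.
Final answer: A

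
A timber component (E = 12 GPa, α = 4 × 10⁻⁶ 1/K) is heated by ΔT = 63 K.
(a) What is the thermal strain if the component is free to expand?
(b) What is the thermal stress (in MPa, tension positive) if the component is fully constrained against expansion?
(a) Free thermal strain ε_th = α·ΔT = (4 × 10⁻⁶) × 63 = 0.000252
(b) Fully constrained, the expansion is suppressed, so σ = -E·α·ΔT. Convert E = 12 GPa = 1.2 × 10¹⁰ Pa.
  σ = -(1.2 × 10¹⁰) × (4 × 10⁻⁶) × 63 = -3.024 × 10⁶ Pa = -3.024 MPa (compressive)
Final answer: (a) ε_th = 0.000252, (b) σ = -3.024 MPa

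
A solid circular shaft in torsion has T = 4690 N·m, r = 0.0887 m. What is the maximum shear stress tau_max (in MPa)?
Model: a solid circular shaft in torsion, so tau_max = (2·T) / (π·r^3).
Substitute:
  tau_max = (2 × 4690) / (π × 0.0887^3)
  tau_max = 4.278 × 10⁶ Pa
Convert: tau_max = 4.278 × 10⁶ Pa = 4.278 MPa
Final answer: tau_max = 4.278 MPa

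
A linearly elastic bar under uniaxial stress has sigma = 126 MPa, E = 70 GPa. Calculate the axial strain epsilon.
Model: a linearly elastic bar under uniaxial stress, so epsilon = sigma / E.
Convert to SI units:
  sigma = 126 MPa = 1.26 × 10⁸ Pa
  E = 70 GPa = 7 × 10¹⁰ Pa
Substitute:
  epsilon = (1.26 × 10⁸) / (7 × 10¹⁰)
  epsilon = 0.0018
Final answer: epsilon = 0.0018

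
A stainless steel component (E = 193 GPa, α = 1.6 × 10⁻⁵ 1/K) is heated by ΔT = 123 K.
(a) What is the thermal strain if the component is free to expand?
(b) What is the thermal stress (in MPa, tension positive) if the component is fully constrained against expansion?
(a) Free thermal strain ε_th = α·ΔT = (1.6 × 10⁻⁵) × 123 = 0.001968
(b) Fully constrained, the expansion is suppressed, so σ = -E·α·ΔT. Convert E = 193 GPa = 1.93 × 10¹¹ Pa.
  σ = -(1.93 × 10¹¹) × (1.6 × 10⁻⁵) × 123 = -3.798 × 10⁸ Pa = -379.8 MPa (compressive)
Final answer: (a) ε_th = 0.001968, (b) σ = -379.8 MPa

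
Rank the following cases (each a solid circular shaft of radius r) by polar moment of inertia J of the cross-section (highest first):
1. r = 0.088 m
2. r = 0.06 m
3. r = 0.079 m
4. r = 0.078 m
Model: a solid circular shaft of radius r, so J = (π·r^4) / 2 (SI units).
  Case 1: J = (π × 0.088^4) / 2 = 9.42 × 10⁻⁵ m⁴
  Case 2: J = (π × 0.06^4) / 2 = 2.036 × 10⁻⁵ m⁴
  Case 3: J = (π × 0.079^4) / 2 = 6.118 × 10⁻⁵ m⁴
  Case 4: J = (π × 0.078^4) / 2 = 5.814 × 10⁻⁵ m⁴
Ordering: 9.42 × 10⁻⁵ m⁴ (case 1) > 6.118 × 10⁻⁵ m⁴ (case 3) > 5.814 × 10⁻⁵ m⁴ (case 4) > 2.036 × 10⁻⁵ m⁴ (case 2)
Final answer: 1, 3, 4, 2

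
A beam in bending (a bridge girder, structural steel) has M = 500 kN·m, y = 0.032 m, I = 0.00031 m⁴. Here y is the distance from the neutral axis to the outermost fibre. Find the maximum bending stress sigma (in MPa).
Model: a beam in bending, so sigma = (M·y) / I.
Convert to SI units:
  M = 500 kN·m = 500000 N·m
Substitute:
  sigma = (500000 × 0.032) / 0.00031
  sigma = 5.161 × 10⁷ Pa
Convert: sigma = 5.161 × 10⁷ Pa = 51.61 MPa
Final answer: sigma = 51.61 MPa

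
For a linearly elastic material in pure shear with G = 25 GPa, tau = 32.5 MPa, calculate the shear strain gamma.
Model: a linearly elastic material in pure shear, so tau = G·gamma.
Solve for gamma: gamma = tau / G.
Convert to SI units:
  G = 25 GPa = 2.5 × 10¹⁰ Pa
  tau = 32.5 MPa = 3.25 × 10⁷ Pa
Substitute:
  gamma = (3.25 × 10⁷) / (2.5 × 10¹⁰)
  gamma = 0.0013
Final answer: gamma = 0.0013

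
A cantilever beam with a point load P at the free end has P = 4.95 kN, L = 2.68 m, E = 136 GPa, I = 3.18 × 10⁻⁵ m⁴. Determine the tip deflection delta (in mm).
Model: a cantilever beam with a point load P at the free end, so delta = (P·L^3) / (3·E·I).
Convert to SI units:
  P = 4.95 kN = 4950 N
  E = 136 GPa = 1.36 × 10¹¹ Pa
Substitute:
  delta = (4950 × 2.68^3) / (3 × (1.36 × 10¹¹) × (3.18 × 10⁻⁵))
  delta = 0.007344 m
Convert: delta = 0.007344 m = 7.344 mm
Final answer: delta = 7.344 mm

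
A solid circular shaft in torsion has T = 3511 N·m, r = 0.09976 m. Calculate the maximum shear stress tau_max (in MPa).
Model: a solid circular shaft in torsion, so tau_max = (2·T) / (π·r^3).
Substitute:
  tau_max = (2 × 3511) / (π × 0.09976^3)
  tau_max = 2.251 × 10⁶ Pa
Convert: tau_max = 2.251 × 10⁶ Pa = 2.251 MPa
Final answer: tau_max = 2.251 MPa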